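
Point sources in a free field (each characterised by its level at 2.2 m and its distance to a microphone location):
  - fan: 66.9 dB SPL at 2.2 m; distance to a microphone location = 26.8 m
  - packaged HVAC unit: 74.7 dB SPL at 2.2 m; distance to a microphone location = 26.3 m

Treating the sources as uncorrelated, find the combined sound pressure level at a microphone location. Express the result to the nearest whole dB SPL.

Apply inverse-square spreading to bring every level to the receiver, then sum 10^(L/10).
fan: 66.9 − 20·log₁₀(26.8/2.2) = 66.9 − 21.71 = 45.19 dB SPL.
packaged HVAC unit: 74.7 − 20·log₁₀(26.3/2.2) = 74.7 − 21.55 = 53.15 dB SPL.
Σ 10^(L/10) = 2.395e+05 → L_total = 10·log₁₀(2.395e+05) = 53.79 dB SPL.

54 dB SPL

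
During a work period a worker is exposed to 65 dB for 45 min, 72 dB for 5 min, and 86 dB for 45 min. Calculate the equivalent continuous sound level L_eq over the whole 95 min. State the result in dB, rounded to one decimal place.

82.8 dB

Weight each interval's intensity by its duration and average over T = 95 min:
Σ tᵢ·10^(Lᵢ/10) = 45·10^(65/10) + 5·10^(72/10) + 45·10^(86/10) = 1.814e+10.
L_eq = 10·log₁₀(1.814e+10/95) = 82.81 dB.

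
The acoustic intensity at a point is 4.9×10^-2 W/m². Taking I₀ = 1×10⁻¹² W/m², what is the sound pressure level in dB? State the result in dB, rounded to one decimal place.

106.9 dB

L = 10·log₁₀(I/I₀) = 10·log₁₀(4.9×10^-2/10⁻¹²) = 10·log₁₀(4.9×10^10).
L = 10·(0.6902 + 10) = 106.90 dB.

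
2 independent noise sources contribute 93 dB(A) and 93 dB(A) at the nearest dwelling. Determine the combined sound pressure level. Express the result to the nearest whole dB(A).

96 dB(A)

Incoherent sources combine by intensity addition: L_total = 10·log₁₀(Σ 10^(L_i/10)).
Σ 10^(L/10) = 10^(93/10) + 10^(93/10) = 3.991e+09.
L_total = 10·log₁₀(3.991e+09) = 96.01 dB(A).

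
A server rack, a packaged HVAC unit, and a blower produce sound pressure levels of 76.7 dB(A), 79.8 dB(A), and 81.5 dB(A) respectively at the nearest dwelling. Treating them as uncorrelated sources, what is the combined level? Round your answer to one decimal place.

For uncorrelated sources the intensities add, so convert each level to linear form, sum, and take 10·log₁₀ of the total.
Σ 10^(L/10) = 10^(76.7/10) + 10^(79.8/10) + 10^(81.5/10) = 2.835e+08.
L_total = 10·log₁₀(2.835e+08) = 84.53 dB(A).

84.5 dB(A)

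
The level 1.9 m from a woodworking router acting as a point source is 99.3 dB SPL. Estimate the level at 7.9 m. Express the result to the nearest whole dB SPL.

Spherical spreading from a point source gives a 20·log₁₀(r₂/r₁) drop.
L₂ = 99.3 − 20·log₁₀(7.9/1.9) = 99.3 − 12.377 = 86.92 dB SPL.

87 dB SPL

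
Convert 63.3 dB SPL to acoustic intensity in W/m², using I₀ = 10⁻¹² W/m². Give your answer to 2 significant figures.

I/I₀ = 10^(63.3/10) = 2.138e+06, so I = 2.138e+06 × 10⁻¹² W/m².

2.1e-06 W/m²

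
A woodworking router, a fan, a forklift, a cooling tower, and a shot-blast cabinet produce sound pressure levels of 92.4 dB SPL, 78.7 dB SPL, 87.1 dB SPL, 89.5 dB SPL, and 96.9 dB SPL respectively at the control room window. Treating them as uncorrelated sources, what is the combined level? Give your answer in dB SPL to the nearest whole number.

Incoherent sources combine by intensity addition: L_total = 10·log₁₀(Σ 10^(L_i/10)).
Σ 10^(L/10) = 10^(92.4/10) + 10^(78.7/10) + 10^(87.1/10) + 10^(89.5/10) + 10^(96.9/10) = 8.114e+09.
L_total = 10·log₁₀(8.114e+09) = 99.09 dB SPL.

99 dB SPL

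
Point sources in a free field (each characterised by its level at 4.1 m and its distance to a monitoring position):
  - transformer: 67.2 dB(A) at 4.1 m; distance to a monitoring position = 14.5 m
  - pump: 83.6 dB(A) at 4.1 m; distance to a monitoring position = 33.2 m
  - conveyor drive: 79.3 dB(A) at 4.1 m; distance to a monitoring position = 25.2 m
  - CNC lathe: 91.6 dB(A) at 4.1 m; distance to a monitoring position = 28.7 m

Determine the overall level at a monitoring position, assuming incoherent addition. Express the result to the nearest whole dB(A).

76 dB(A)

First find each source's level at the receiver (point-source: −20·log₁₀(r/r_ref)), then combine on an intensity basis.
transformer: 67.2 − 20·log₁₀(14.5/4.1) = 67.2 − 10.97 = 56.23 dB(A).
pump: 83.6 − 20·log₁₀(33.2/4.1) = 83.6 − 18.17 = 65.43 dB(A).
conveyor drive: 79.3 − 20·log₁₀(25.2/4.1) = 79.3 − 15.77 = 63.53 dB(A).
CNC lathe: 91.6 − 20·log₁₀(28.7/4.1) = 91.6 − 16.90 = 74.70 dB(A).
Σ 10^(L/10) = 3.567e+07 → L_total = 10·log₁₀(3.567e+07) = 75.52 dB(A).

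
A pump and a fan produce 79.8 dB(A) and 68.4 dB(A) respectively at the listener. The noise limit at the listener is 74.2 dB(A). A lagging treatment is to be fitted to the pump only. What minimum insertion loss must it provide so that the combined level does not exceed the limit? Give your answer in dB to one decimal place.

6.9 dB

The untreated sources together contribute 10^(68.4/10) = 6.918e+06, i.e. 68.40 dB(A).
To meet 74.2 dB(A) overall, the treated pump may contribute at most 10^(74.2/10) − 6.918e+06 = 1.938e+07, i.e. 72.87 dB(A).
Required insertion loss = 79.8 − 72.87 = 6.93 dB.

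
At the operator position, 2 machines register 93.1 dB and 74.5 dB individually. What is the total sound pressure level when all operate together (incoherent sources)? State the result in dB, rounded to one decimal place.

Incoherent sources combine by intensity addition: L_total = 10·log₁₀(Σ 10^(L_i/10)).
Σ 10^(L/10) = 10^(93.1/10) + 10^(74.5/10) = 2.070e+09.
L_total = 10·log₁₀(2.070e+09) = 93.16 dB.

93.2 dB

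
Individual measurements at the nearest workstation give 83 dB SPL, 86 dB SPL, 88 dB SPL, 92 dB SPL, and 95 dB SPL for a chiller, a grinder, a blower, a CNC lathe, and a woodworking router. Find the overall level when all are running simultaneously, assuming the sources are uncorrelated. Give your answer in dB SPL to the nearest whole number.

Incoherent sources combine by intensity addition: L_total = 10·log₁₀(Σ 10^(L_i/10)).
Σ 10^(L/10) = 10^(83/10) + 10^(86/10) + 10^(88/10) + 10^(92/10) + 10^(95/10) = 5.976e+09.
L_total = 10·log₁₀(5.976e+09) = 97.76 dB SPL.

98 dB SPL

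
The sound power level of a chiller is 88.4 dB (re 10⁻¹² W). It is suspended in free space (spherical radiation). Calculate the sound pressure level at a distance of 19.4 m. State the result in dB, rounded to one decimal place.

Free-field spherical radiation: L_p = L_w − 10·log₁₀(4π·r²), r = 19.4 m.
4π·r² = 4729 m², 10·log₁₀ of that is 36.748 dB.
L_p = 88.4 − 36.748 = 51.65 dB.

51.7 dB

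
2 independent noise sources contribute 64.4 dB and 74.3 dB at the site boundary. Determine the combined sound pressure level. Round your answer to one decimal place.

74.7 dB

For uncorrelated sources the intensities add, so convert each level to linear form, sum, and take 10·log₁₀ of the total.
Σ 10^(L/10) = 10^(64.4/10) + 10^(74.3/10) = 2.967e+07.
L_total = 10·log₁₀(2.967e+07) = 74.72 dB.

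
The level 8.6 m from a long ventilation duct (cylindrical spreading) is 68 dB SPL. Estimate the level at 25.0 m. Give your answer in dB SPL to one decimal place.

Cylindrical spreading from a line source gives a 10·log₁₀(r₂/r₁) drop.
L₂ = 68 − 10·log₁₀(25.0/8.6) = 68 − 4.634 = 63.37 dB SPL.

63.4 dB SPL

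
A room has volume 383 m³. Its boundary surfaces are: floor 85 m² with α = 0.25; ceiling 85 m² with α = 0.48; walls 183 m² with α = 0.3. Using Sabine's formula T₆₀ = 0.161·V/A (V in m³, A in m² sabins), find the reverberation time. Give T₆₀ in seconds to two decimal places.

Total absorption A = 85·0.25 + 85·0.48 + 183·0.3 = 116.95 m² sabins.
T₆₀ = 0.161 × 383 / 116.95 = 0.527 s.

0.53 s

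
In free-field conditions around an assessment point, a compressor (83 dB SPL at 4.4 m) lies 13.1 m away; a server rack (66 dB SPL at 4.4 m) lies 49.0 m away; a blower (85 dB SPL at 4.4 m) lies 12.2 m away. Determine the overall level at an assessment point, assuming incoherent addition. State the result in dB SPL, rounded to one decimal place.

First find each source's level at the receiver (point-source: −20·log₁₀(r/r_ref)), then combine on an intensity basis.
compressor: 83 − 20·log₁₀(13.1/4.4) = 83 − 9.48 = 73.52 dB SPL.
server rack: 66 − 20·log₁₀(49.0/4.4) = 66 − 20.93 = 45.07 dB SPL.
blower: 85 − 20·log₁₀(12.2/4.4) = 85 − 8.86 = 76.14 dB SPL.
Σ 10^(L/10) = 6.367e+07 → L_total = 10·log₁₀(6.367e+07) = 78.04 dB SPL.

78.0 dB SPL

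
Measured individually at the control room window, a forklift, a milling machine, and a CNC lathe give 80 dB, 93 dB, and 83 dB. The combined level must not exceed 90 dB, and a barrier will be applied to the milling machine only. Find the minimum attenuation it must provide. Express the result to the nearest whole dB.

Fixed contribution from the other sources: Σ 10^(L/10) = 10^(80/10) + 10^(83/10) = 2.995e+08 (84.76 dB).
To meet 90 dB overall, the treated milling machine may contribute at most 10^(90/10) − 2.995e+08 = 7.005e+08, i.e. 88.45 dB.
Required insertion loss = 93 − 88.45 = 4.55 dB.

5 dB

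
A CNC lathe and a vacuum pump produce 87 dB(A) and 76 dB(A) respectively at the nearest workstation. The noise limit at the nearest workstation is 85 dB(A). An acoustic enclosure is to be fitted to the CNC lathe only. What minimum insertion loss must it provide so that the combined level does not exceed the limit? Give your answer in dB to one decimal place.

2.6 dB

Fixed contribution from the other source: Σ 10^(L/10) = 10^(76/10) = 3.981e+07 (76.00 dB(A)).
The limit corresponds to 10^(85/10) = 3.162e+08; subtracting the fixed part leaves 2.764e+08 for the CNC lathe, i.e. 84.42 dB(A).
So the CNC lathe must be reduced from 87 to 84.42 dB(A): IL = 2.58 dB.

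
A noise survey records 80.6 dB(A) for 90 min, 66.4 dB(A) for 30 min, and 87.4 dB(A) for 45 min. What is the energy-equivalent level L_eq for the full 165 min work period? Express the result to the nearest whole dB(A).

83 dB(A)

L_eq = 10·log₁₀[(1/T)·Σ tᵢ·10^(Lᵢ/10)] with T = 165 min.
Σ tᵢ·10^(Lᵢ/10) = 90·10^(80.6/10) + 30·10^(66.4/10) + 45·10^(87.4/10) = 3.519e+10.
L_eq = 10·log₁₀(3.519e+10/165) = 83.29 dB(A).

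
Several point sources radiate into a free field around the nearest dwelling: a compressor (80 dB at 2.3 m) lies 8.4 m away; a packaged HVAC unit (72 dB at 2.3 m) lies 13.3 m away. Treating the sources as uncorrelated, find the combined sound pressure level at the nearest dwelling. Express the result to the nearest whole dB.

69 dB

First find each source's level at the receiver (point-source: −20·log₁₀(r/r_ref)), then combine on an intensity basis.
compressor: 80 − 20·log₁₀(8.4/2.3) = 80 − 11.25 = 68.75 dB.
packaged HVAC unit: 72 − 20·log₁₀(13.3/2.3) = 72 − 15.24 = 56.76 dB.
Σ 10^(L/10) = 7.971e+06 → L_total = 10·log₁₀(7.971e+06) = 69.02 dB.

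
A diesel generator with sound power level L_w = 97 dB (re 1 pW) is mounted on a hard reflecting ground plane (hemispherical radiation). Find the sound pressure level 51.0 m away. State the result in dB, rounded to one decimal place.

54.9 dB

L_p = L_w − 10·log₁₀(2π·r²) with r = 51.0 m.
2π·r² = 1.634e+04 m², 10·log₁₀ of that is 42.133 dB.
L_p = 97 − 42.133 = 54.87 dB.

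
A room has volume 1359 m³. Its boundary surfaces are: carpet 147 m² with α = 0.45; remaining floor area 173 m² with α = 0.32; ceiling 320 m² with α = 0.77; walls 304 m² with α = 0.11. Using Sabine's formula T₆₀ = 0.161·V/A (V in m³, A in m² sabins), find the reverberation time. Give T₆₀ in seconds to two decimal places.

A = Σ Sᵢαᵢ = 147·0.45 + 173·0.32 + 320·0.77 + 304·0.11 = 401.35 m².
T₆₀ = 0.161·V/A = 0.161·1359/401.35 = 0.545 s.

0.55 s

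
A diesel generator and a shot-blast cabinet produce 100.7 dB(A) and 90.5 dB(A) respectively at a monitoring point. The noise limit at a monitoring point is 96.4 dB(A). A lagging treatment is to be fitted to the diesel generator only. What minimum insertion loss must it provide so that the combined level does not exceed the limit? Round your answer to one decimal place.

Everything except the diesel generator sums to 10^(90.5/10) = 1.122e+09 in linear terms, 90.50 dB(A).
The limit corresponds to 10^(96.4/10) = 4.365e+09; subtracting the fixed part leaves 3.243e+09 for the diesel generator, i.e. 95.11 dB(A).
Required insertion loss = 100.7 − 95.11 = 5.59 dB.

5.6 dB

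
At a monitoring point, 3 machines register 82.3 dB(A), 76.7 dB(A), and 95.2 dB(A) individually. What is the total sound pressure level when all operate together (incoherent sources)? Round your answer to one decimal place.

Incoherent sources combine by intensity addition: L_total = 10·log₁₀(Σ 10^(L_i/10)).
Σ 10^(L/10) = 10^(82.3/10) + 10^(76.7/10) + 10^(95.2/10) = 3.528e+09.
L_total = 10·log₁₀(3.528e+09) = 95.48 dB(A).

95.5 dB(A)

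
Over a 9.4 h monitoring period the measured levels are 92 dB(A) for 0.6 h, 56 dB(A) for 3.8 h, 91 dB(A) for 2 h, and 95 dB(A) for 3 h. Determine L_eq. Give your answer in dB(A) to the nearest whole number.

L_eq = 10·log₁₀[(1/T)·Σ tᵢ·10^(Lᵢ/10)] with T = 9.4 h.
Σ tᵢ·10^(Lᵢ/10) = 0.6·10^(92/10) + 3.8·10^(56/10) + 2·10^(91/10) + 3·10^(95/10) = 1.296e+10.
L_eq = 10·log₁₀(1.296e+10/9.4) = 91.39 dB(A).

91 dB(A)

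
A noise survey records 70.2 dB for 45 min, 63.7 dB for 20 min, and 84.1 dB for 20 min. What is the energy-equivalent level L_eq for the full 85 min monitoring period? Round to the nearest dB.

The energy average is taken in the linear domain: L_eq = 10·log₁₀[(Σ tᵢ·10^(Lᵢ/10))/T], T = 85 min.
Σ tᵢ·10^(Lᵢ/10) = 45·10^(70.2/10) + 20·10^(63.7/10) + 20·10^(84.1/10) = 5.659e+09.
L_eq = 10·log₁₀(5.659e+09/85) = 78.23 dB.

78 dB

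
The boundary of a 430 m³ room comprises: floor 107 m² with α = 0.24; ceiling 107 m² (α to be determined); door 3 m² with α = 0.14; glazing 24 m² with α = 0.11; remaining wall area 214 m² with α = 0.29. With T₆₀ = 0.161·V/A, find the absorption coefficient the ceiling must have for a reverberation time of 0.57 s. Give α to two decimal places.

Required total absorption A = 0.161·430/0.57 = 121.46 m².
Absorption from the other surfaces = 107·0.24 + 3·0.14 + 24·0.11 + 214·0.29 = 90.80 m², so the ceiling must supply 30.66 m² over 107 m².
α = 30.66/107 = 0.287.

0.29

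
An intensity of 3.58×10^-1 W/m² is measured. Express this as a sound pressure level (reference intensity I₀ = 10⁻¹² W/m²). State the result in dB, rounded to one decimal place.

L = 10·log₁₀(I/I₀) = 10·log₁₀(3.58×10^-1/10⁻¹²) = 10·log₁₀(3.58×10^11).
L = 10·(0.5539 + 11) = 115.54 dB.

115.5 dB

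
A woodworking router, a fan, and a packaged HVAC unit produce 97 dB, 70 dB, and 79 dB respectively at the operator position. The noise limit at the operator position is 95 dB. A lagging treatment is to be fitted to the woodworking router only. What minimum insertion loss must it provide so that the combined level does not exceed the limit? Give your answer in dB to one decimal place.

2.1 dB

The untreated sources together contribute 10^(70/10) + 10^(79/10) = 8.943e+07, i.e. 79.51 dB.
To meet 95 dB overall, the treated woodworking router may contribute at most 10^(95/10) − 8.943e+07 = 3.073e+09, i.e. 94.88 dB.
So the woodworking router must be reduced from 97 to 94.88 dB: IL = 2.12 dB.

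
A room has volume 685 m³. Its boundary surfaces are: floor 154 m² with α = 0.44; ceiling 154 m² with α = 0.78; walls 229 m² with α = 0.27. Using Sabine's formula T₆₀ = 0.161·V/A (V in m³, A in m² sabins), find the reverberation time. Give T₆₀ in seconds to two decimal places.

0.44 s

Total absorption A = 154·0.44 + 154·0.78 + 229·0.27 = 249.71 m² sabins.
T₆₀ = 0.161·V/A = 0.161·685/249.71 = 0.442 s.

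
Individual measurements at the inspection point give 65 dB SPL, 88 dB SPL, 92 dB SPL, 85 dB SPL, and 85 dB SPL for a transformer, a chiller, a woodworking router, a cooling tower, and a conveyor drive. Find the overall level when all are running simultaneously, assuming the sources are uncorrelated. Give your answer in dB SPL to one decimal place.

Incoherent sources combine by intensity addition: L_total = 10·log₁₀(Σ 10^(L_i/10)).
Σ 10^(L/10) = 10^(65/10) + 10^(88/10) + 10^(92/10) + 10^(85/10) + 10^(85/10) = 2.851e+09.
L_total = 10·log₁₀(2.851e+09) = 94.55 dB SPL.

94.6 dB SPL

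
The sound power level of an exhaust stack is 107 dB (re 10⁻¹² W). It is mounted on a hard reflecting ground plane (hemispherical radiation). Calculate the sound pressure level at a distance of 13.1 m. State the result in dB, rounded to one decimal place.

76.7 dB

Free-field hemispherical radiation: L_p = L_w − 10·log₁₀(2π·r²), r = 13.1 m.
2π·r² = 1078 m², 10·log₁₀ of that is 30.327 dB.
L_p = 107 − 30.327 = 76.67 dB.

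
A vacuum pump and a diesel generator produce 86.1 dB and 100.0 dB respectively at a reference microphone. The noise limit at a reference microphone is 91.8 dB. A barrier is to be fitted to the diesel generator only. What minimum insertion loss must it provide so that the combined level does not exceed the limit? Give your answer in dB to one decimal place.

Fixed contribution from the other source: Σ 10^(L/10) = 10^(86.1/10) = 4.074e+08 (86.10 dB).
To meet 91.8 dB overall, the treated diesel generator may contribute at most 10^(91.8/10) − 4.074e+08 = 1.106e+09, i.e. 90.44 dB.
Required insertion loss = 100.0 − 90.44 = 9.56 dB.

9.6 dB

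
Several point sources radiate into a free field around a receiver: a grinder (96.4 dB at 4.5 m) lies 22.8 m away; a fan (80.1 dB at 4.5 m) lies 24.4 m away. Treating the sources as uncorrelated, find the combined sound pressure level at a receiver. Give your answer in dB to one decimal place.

82.4 dB

First find each source's level at the receiver (point-source: −20·log₁₀(r/r_ref)), then combine on an intensity basis.
grinder: 96.4 − 20·log₁₀(22.8/4.5) = 96.4 − 14.09 = 82.31 dB.
fan: 80.1 − 20·log₁₀(24.4/4.5) = 80.1 − 14.68 = 65.42 dB.
Σ 10^(L/10) = 1.735e+08 → L_total = 10·log₁₀(1.735e+08) = 82.39 dB.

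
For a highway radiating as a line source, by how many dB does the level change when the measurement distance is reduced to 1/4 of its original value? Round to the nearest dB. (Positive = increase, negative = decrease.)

+6 dB

With cylindrical spreading the level changes by −10·log₁₀(r₂/r₁).
ΔL = −10·log₁₀(0.25) = +6.02 dB.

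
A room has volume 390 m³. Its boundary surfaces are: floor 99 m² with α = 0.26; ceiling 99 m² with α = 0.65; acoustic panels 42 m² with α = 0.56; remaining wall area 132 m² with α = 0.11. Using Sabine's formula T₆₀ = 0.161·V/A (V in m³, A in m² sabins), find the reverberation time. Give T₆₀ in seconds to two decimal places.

0.49 s

Summing Sᵢαᵢ: 99·0.26 + 99·0.65 + 42·0.56 + 132·0.11 = 128.13 m².
T₆₀ = 0.161 × 390 / 128.13 = 0.490 s.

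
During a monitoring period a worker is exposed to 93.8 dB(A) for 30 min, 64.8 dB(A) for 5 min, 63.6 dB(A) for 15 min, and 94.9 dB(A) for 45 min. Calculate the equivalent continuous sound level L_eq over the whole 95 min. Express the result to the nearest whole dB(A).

93 dB(A)

L_eq = 10·log₁₀[(1/T)·Σ tᵢ·10^(Lᵢ/10)] with T = 95 min.
Σ tᵢ·10^(Lᵢ/10) = 30·10^(93.8/10) + 5·10^(64.8/10) + 15·10^(63.6/10) + 45·10^(94.9/10) = 2.111e+11.
L_eq = 10·log₁₀(2.111e+11/95) = 93.47 dB(A).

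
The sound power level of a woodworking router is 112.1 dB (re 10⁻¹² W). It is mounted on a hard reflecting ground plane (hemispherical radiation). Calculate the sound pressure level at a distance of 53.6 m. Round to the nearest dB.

Free-field hemispherical radiation: L_p = L_w − 10·log₁₀(2π·r²), r = 53.6 m.
2π·r² = 1.805e+04 m², 10·log₁₀ of that is 42.565 dB.
L_p = 112.1 − 42.565 = 69.53 dB.

70 dB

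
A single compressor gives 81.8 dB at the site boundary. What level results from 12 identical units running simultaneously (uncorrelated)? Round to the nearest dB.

93 dB

With 12 equal, uncorrelated contributions the intensity is 12× that of one unit, giving a rise of 10·log₁₀ 12.
L_total = 81.8 + 10·log₁₀(12) = 81.8 + 10.792 = 92.59 dB.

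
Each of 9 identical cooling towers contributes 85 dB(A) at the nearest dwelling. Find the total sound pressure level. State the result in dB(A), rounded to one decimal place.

94.5 dB(A)

With 9 equal, uncorrelated contributions the intensity is 9× that of one unit, giving a rise of 10·log₁₀ 9.
L_total = 85 + 10·log₁₀(9) = 85 + 9.542 = 94.54 dB(A).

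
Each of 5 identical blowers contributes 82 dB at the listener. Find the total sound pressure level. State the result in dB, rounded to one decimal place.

L_total = L₁ + 10·log₁₀ N for N identical incoherent sources.
L_total = 82 + 10·log₁₀(5) = 82 + 6.990 = 88.99 dB.

89.0 dB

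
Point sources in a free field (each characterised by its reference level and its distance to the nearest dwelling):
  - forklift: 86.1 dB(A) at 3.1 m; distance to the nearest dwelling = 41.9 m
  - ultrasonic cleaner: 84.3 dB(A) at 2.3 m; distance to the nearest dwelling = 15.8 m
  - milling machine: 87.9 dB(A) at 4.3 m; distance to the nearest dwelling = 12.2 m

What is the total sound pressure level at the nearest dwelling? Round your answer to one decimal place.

First find each source's level at the receiver (point-source: −20·log₁₀(r/r_ref)), then combine on an intensity basis.
forklift: 86.1 − 20·log₁₀(41.9/3.1) = 86.1 − 22.62 = 63.48 dB(A).
ultrasonic cleaner: 84.3 − 20·log₁₀(15.8/2.3) = 84.3 − 16.74 = 67.56 dB(A).
milling machine: 87.9 − 20·log₁₀(12.2/4.3) = 87.9 − 9.06 = 78.84 dB(A).
Σ 10^(L/10) = 8.453e+07 → L_total = 10·log₁₀(8.453e+07) = 79.27 dB(A).

79.3 dB(A)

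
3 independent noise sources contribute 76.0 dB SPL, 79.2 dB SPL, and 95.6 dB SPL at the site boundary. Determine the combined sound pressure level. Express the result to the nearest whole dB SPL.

96 dB SPL

For uncorrelated sources the intensities add, so convert each level to linear form, sum, and take 10·log₁₀ of the total.
Σ 10^(L/10) = 10^(76.0/10) + 10^(79.2/10) + 10^(95.6/10) = 3.754e+09.
L_total = 10·log₁₀(3.754e+09) = 95.74 dB SPL.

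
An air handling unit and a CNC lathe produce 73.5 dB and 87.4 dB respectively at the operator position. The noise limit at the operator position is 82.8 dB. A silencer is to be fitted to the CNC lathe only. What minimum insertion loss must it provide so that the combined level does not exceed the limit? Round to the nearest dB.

The untreated sources together contribute 10^(73.5/10) = 2.239e+07, i.e. 73.50 dB.
To meet 82.8 dB overall, the treated CNC lathe may contribute at most 10^(82.8/10) − 2.239e+07 = 1.682e+08, i.e. 82.26 dB.
So the CNC lathe must be reduced from 87.4 to 82.26 dB: IL = 5.14 dB.

5 dB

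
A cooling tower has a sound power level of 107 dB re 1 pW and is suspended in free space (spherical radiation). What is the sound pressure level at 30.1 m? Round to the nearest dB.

66 dB

Free-field spherical radiation: L_p = L_w − 10·log₁₀(4π·r²), r = 30.1 m.
4π·r² = 1.139e+04 m², 10·log₁₀ of that is 40.563 dB.
L_p = 107 − 40.563 = 66.44 dB.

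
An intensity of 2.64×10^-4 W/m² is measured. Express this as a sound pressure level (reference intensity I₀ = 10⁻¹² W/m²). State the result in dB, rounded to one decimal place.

L = 10·log₁₀(I/I₀) = 10·log₁₀(2.64×10^-4/10⁻¹²) = 10·log₁₀(2.64×10^8).
L = 10·(0.4216 + 8) = 84.22 dB.

84.2 dB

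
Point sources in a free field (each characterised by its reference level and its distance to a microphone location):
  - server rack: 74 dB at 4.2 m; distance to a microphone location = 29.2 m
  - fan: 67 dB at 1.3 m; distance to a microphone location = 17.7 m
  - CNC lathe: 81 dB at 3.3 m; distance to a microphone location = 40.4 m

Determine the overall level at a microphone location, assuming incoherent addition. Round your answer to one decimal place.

First find each source's level at the receiver (point-source: −20·log₁₀(r/r_ref)), then combine on an intensity basis.
server rack: 74 − 20·log₁₀(29.2/4.2) = 74 − 16.84 = 57.16 dB.
fan: 67 − 20·log₁₀(17.7/1.3) = 67 − 22.68 = 44.32 dB.
CNC lathe: 81 − 20·log₁₀(40.4/3.3) = 81 − 21.76 = 59.24 dB.
Σ 10^(L/10) = 1.387e+06 → L_total = 10·log₁₀(1.387e+06) = 61.42 dB.

61.4 dB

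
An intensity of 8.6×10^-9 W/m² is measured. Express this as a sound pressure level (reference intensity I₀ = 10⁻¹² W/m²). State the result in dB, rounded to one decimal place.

L = 10·log₁₀(I/I₀) = 10·log₁₀(8.6×10^-9/10⁻¹²) = 10·log₁₀(8.6×10^3).
L = 10·(0.9345 + 3) = 39.34 dB.

39.3 dB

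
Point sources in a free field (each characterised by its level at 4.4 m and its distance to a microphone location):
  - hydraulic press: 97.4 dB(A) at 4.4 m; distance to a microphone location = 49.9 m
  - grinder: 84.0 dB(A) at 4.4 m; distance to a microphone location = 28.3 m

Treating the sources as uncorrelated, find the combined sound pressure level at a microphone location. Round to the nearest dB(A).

First find each source's level at the receiver (point-source: −20·log₁₀(r/r_ref)), then combine on an intensity basis.
hydraulic press: 97.4 − 20·log₁₀(49.9/4.4) = 97.4 − 21.09 = 76.31 dB(A).
grinder: 84.0 − 20·log₁₀(28.3/4.4) = 84.0 − 16.17 = 67.83 dB(A).
Σ 10^(L/10) = 4.880e+07 → L_total = 10·log₁₀(4.880e+07) = 76.88 dB(A).

77 dB(A)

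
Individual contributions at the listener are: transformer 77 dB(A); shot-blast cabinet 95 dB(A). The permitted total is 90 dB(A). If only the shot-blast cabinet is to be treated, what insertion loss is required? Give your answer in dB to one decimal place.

5.2 dB

Fixed contribution from the other source: Σ 10^(L/10) = 10^(77/10) = 5.012e+07 (77.00 dB(A)).
The limit corresponds to 10^(90/10) = 1.000e+09; subtracting the fixed part leaves 9.499e+08 for the shot-blast cabinet, i.e. 89.78 dB(A).
Required insertion loss = 95 − 89.78 = 5.22 dB.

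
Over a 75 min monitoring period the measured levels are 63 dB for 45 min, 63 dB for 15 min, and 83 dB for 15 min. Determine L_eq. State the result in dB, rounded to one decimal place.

Weight each interval's intensity by its duration and average over T = 75 min:
Σ tᵢ·10^(Lᵢ/10) = 45·10^(63/10) + 15·10^(63/10) + 15·10^(83/10) = 3.113e+09.
L_eq = 10·log₁₀(3.113e+09/75) = 76.18 dB.

76.2 dB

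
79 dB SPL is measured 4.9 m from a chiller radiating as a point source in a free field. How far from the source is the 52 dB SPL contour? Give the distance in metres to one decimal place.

109.7 m

For a point source L₁ − L₂ = 20·log₁₀(r₂/r₁), so r₂ = r₁·10^((L₁−L₂)/20).
r₂ = 4.9·10^((79−52)/20) = 4.9·10^(27.0/20) = 109.70 m.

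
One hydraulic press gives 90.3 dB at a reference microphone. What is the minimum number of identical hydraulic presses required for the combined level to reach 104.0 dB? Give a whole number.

24

N identical sources give L₁ + 10·log₁₀ N, so require 10·log₁₀ N ≥ 104.0 − 90.3 = 13.7 dB.
N ≥ 10^(13.7/10) = 23.442, so N = 24.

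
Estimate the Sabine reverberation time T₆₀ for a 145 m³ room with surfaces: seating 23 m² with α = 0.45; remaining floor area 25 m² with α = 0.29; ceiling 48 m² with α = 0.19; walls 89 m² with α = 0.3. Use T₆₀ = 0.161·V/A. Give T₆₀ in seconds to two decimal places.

Summing Sᵢαᵢ: 23·0.45 + 25·0.29 + 48·0.19 + 89·0.3 = 53.42 m².
T₆₀ = 0.161·V/A = 0.161·145/53.42 = 0.437 s.

0.44 s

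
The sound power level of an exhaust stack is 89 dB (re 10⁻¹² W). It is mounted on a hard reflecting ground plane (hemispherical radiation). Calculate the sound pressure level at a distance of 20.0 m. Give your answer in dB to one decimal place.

55.0 dB

Free-field hemispherical radiation: L_p = L_w − 10·log₁₀(2π·r²), r = 20.0 m.
2π·r² = 2513 m², 10·log₁₀ of that is 34.002 dB.
L_p = 89 − 34.002 = 55.00 dB.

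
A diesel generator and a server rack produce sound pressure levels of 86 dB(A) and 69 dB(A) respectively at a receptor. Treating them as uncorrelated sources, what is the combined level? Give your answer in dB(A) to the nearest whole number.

86 dB(A)

Incoherent sources combine by intensity addition: L_total = 10·log₁₀(Σ 10^(L_i/10)).
Σ 10^(L/10) = 10^(86/10) + 10^(69/10) = 4.061e+08.
L_total = 10·log₁₀(4.061e+08) = 86.09 dB(A).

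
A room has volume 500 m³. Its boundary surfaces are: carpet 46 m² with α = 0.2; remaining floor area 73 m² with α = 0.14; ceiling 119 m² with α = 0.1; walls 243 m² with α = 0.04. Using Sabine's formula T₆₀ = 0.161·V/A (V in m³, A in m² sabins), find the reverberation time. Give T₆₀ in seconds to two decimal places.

1.96 s

A = Σ Sᵢαᵢ = 46·0.2 + 73·0.14 + 119·0.1 + 243·0.04 = 41.04 m².
T₆₀ = 0.161 × 500 / 41.04 = 1.962 s.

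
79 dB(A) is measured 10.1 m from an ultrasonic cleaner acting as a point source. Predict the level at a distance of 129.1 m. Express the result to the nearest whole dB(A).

57 dB(A)

For a point source, L₂ = L₁ − 20·log₁₀(r₂/r₁).
L₂ = 79 − 20·log₁₀(129.1/10.1) = 79 − 22.132 = 56.87 dB(A).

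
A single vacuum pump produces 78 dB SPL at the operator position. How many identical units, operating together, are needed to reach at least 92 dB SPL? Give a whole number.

The shortfall is 92 − 78 = 14.0 dB, and N units add 10·log₁₀ N, so need 10·log₁₀ N ≥ 14.0.
N ≥ 10^(14.0/10) = 25.119, so N = 26.

26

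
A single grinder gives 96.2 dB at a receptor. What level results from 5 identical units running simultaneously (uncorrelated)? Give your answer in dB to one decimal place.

103.2 dB

N identical incoherent sources raise the level by 10·log₁₀ N.
L_total = 96.2 + 10·log₁₀(5) = 96.2 + 6.990 = 103.19 dB.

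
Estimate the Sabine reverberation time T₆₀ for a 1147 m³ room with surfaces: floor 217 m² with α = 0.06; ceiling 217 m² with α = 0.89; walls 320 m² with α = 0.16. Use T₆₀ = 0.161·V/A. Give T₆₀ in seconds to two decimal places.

0.72 s

A = Σ Sᵢαᵢ = 217·0.06 + 217·0.89 + 320·0.16 = 257.35 m².
T₆₀ = 0.161·V/A = 0.161·1147/257.35 = 0.718 s.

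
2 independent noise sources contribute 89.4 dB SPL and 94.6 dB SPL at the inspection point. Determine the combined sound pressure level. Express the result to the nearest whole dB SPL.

96 dB SPL

Incoherent sources combine by intensity addition: L_total = 10·log₁₀(Σ 10^(L_i/10)).
Σ 10^(L/10) = 10^(89.4/10) + 10^(94.6/10) = 3.755e+09.
L_total = 10·log₁₀(3.755e+09) = 95.75 dB SPL.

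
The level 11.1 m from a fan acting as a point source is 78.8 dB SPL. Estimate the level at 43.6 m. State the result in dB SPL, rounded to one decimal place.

Spherical spreading from a point source gives a 20·log₁₀(r₂/r₁) drop.
L₂ = 78.8 − 20·log₁₀(43.6/11.1) = 78.8 − 11.883 = 66.92 dB SPL.

66.9 dB SPL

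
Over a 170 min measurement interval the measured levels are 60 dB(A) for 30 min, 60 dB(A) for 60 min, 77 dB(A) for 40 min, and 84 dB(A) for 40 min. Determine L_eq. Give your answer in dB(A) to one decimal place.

78.5 dB(A)

The energy average is taken in the linear domain: L_eq = 10·log₁₀[(Σ tᵢ·10^(Lᵢ/10))/T], T = 170 min.
Σ tᵢ·10^(Lᵢ/10) = 30·10^(60/10) + 60·10^(60/10) + 40·10^(77/10) + 40·10^(84/10) = 1.214e+10.
L_eq = 10·log₁₀(1.214e+10/170) = 78.54 dB(A).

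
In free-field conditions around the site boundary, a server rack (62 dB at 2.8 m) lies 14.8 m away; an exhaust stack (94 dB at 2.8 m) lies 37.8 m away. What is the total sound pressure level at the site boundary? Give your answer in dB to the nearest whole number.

71 dB

First find each source's level at the receiver (point-source: −20·log₁₀(r/r_ref)), then combine on an intensity basis.
server rack: 62 − 20·log₁₀(14.8/2.8) = 62 − 14.46 = 47.54 dB.
exhaust stack: 94 − 20·log₁₀(37.8/2.8) = 94 − 22.61 = 71.39 dB.
Σ 10^(L/10) = 1.384e+07 → L_total = 10·log₁₀(1.384e+07) = 71.41 dB.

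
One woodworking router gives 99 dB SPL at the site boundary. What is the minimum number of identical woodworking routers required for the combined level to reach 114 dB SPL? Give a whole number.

32

N identical sources give L₁ + 10·log₁₀ N, so require 10·log₁₀ N ≥ 114 − 99 = 15.0 dB.
N ≥ 10^(15.0/10) = 31.623, so N = 32.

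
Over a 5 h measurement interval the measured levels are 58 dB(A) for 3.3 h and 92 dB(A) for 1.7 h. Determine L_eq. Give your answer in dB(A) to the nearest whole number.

87 dB(A)

Weight each interval's intensity by its duration and average over T = 5 h:
Σ tᵢ·10^(Lᵢ/10) = 3.3·10^(58/10) + 1.7·10^(92/10) = 2.696e+09.
L_eq = 10·log₁₀(2.696e+09/5) = 87.32 dB(A).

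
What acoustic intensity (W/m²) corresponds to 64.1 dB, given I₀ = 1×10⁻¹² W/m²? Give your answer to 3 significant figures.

L = 10·log₁₀(I/I₀) ⇒ I = I₀·10^(L/10) = 10⁻¹² × 10^6.41.

2.57e-06 W/m²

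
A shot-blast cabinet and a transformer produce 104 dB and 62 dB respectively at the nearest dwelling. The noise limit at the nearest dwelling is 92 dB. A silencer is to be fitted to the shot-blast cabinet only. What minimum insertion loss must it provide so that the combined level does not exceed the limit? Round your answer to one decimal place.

12.0 dB

Fixed contribution from the other source: Σ 10^(L/10) = 10^(62/10) = 1.585e+06 (62.00 dB).
To meet 92 dB overall, the treated shot-blast cabinet may contribute at most 10^(92/10) − 1.585e+06 = 1.583e+09, i.e. 92.00 dB.
So the shot-blast cabinet must be reduced from 104 to 92.00 dB: IL = 12.00 dB.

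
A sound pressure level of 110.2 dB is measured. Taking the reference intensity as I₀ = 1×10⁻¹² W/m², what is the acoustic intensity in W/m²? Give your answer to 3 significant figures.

L = 10·log₁₀(I/I₀) ⇒ I = I₀·10^(L/10) = 10⁻¹² × 10^11.02.

0.105 W/m²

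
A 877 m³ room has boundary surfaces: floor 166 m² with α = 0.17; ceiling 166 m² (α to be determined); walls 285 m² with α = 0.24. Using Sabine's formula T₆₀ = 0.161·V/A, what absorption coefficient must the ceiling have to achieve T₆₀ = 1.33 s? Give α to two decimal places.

0.06

A = 0.161·V/T₆₀ = 0.161·877/1.33 = 106.16 m² sabins.
Absorption from the other surfaces = 166·0.17 + 285·0.24 = 96.62 m², so the ceiling must supply 9.54 m² over 166 m².
α = 9.54/166 = 0.057.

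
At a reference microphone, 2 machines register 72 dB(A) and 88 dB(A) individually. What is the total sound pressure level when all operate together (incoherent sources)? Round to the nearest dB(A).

88 dB(A)

Incoherent sources combine by intensity addition: L_total = 10·log₁₀(Σ 10^(L_i/10)).
Σ 10^(L/10) = 10^(72/10) + 10^(88/10) = 6.468e+08.
L_total = 10·log₁₀(6.468e+08) = 88.11 dB(A).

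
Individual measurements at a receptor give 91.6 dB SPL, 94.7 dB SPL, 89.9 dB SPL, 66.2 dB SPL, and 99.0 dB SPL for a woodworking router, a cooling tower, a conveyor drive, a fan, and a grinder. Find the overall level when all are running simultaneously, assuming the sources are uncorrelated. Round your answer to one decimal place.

101.2 dB SPL

For uncorrelated sources the intensities add, so convert each level to linear form, sum, and take 10·log₁₀ of the total.
Σ 10^(L/10) = 10^(91.6/10) + 10^(94.7/10) + 10^(89.9/10) + 10^(66.2/10) + 10^(99.0/10) = 1.332e+10.
L_total = 10·log₁₀(1.332e+10) = 101.25 dB SPL.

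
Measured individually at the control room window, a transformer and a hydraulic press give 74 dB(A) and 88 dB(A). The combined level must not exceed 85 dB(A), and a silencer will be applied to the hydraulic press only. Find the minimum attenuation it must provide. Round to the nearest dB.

The untreated sources together contribute 10^(74/10) = 2.512e+07, i.e. 74.00 dB(A).
To meet 85 dB(A) overall, the treated hydraulic press may contribute at most 10^(85/10) − 2.512e+07 = 2.911e+08, i.e. 84.64 dB(A).
Required insertion loss = 88 − 84.64 = 3.36 dB.

3 dB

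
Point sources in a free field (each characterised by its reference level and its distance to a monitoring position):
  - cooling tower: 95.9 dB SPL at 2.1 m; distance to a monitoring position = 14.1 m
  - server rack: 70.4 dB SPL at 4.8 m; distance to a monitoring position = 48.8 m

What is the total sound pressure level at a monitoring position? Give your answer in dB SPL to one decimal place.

Apply inverse-square spreading to bring every level to the receiver, then sum 10^(L/10).
cooling tower: 95.9 − 20·log₁₀(14.1/2.1) = 95.9 − 16.54 = 79.36 dB SPL.
server rack: 70.4 − 20·log₁₀(48.8/4.8) = 70.4 − 20.14 = 50.26 dB SPL.
Σ 10^(L/10) = 8.640e+07 → L_total = 10·log₁₀(8.640e+07) = 79.37 dB SPL.

79.4 dB SPL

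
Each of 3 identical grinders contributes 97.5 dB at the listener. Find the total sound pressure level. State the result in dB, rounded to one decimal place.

N identical incoherent sources raise the level by 10·log₁₀ N.
L_total = 97.5 + 10·log₁₀(3) = 97.5 + 4.771 = 102.27 dB.

102.3 dB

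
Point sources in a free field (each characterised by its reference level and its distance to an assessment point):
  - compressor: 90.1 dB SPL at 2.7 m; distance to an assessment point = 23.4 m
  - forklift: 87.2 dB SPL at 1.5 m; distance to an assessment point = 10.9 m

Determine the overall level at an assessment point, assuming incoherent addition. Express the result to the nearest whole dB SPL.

74 dB SPL

First find each source's level at the receiver (point-source: −20·log₁₀(r/r_ref)), then combine on an intensity basis.
compressor: 90.1 − 20·log₁₀(23.4/2.7) = 90.1 − 18.76 = 71.34 dB SPL.
forklift: 87.2 − 20·log₁₀(10.9/1.5) = 87.2 − 17.23 = 69.97 dB SPL.
Σ 10^(L/10) = 2.356e+07 → L_total = 10·log₁₀(2.356e+07) = 73.72 dB SPL.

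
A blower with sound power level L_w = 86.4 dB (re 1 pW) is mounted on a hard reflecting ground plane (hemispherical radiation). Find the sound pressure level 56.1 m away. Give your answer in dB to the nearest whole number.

43 dB

L_p = L_w − 10·log₁₀(2π·r²) with r = 56.1 m.
2π·r² = 1.977e+04 m², 10·log₁₀ of that is 42.961 dB.
L_p = 86.4 − 42.961 = 43.44 dB.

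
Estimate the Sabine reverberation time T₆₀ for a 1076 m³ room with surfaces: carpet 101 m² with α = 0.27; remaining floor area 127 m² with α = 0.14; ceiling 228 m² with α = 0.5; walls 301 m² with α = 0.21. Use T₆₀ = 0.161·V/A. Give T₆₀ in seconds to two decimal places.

Summing Sᵢαᵢ: 101·0.27 + 127·0.14 + 228·0.5 + 301·0.21 = 222.26 m².
T₆₀ = 0.161 × 1076 / 222.26 = 0.779 s.

0.78 s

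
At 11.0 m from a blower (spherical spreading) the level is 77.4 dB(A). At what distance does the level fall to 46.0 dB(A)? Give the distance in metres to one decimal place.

408.7 m

For a point source L₁ − L₂ = 20·log₁₀(r₂/r₁), so r₂ = r₁·10^((L₁−L₂)/20).
r₂ = 11.0·10^((77.4−46.0)/20) = 11.0·10^(31.4/20) = 408.69 m.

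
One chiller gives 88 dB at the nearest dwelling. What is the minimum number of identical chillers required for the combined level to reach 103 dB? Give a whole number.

N identical sources give L₁ + 10·log₁₀ N, so require 10·log₁₀ N ≥ 103 − 88 = 15.0 dB.
N ≥ 10^(15.0/10) = 31.623, so N = 32.

32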